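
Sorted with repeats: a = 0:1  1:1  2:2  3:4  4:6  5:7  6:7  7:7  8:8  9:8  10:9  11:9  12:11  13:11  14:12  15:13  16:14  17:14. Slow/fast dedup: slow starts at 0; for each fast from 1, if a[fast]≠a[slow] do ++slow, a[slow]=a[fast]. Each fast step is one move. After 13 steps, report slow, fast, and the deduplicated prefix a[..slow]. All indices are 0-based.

slow=7, fast=14, prefix=[1, 2, 4, 6, 7, 8, 9, 11]

slow=0 fast=1: a[fast]=1=a[slow] dup, fast++
slow=0 fast=2: a[fast]=2≠a[slow]=1 write a[1]=2, slow++,fast++
slow=1 fast=3: a[fast]=4≠a[slow]=2 write a[2]=4, slow++,fast++
slow=2 fast=4: a[fast]=6≠a[slow]=4 write a[3]=6, slow++,fast++
slow=3 fast=5: a[fast]=7≠a[slow]=6 write a[4]=7, slow++,fast++
slow=4 fast=6: a[fast]=7=a[slow] dup, fast++
slow=4 fast=7: a[fast]=7=a[slow] dup, fast++
slow=4 fast=8: a[fast]=8≠a[slow]=7 write a[5]=8, slow++,fast++
slow=5 fast=9: a[fast]=8=a[slow] dup, fast++
slow=5 fast=10: a[fast]=9≠a[slow]=8 write a[6]=9, slow++,fast++
slow=6 fast=11: a[fast]=9=a[slow] dup, fast++
slow=6 fast=12: a[fast]=11≠a[slow]=9 write a[7]=11, slow++,fast++
slow=7 fast=13: a[fast]=11=a[slow] dup, fast++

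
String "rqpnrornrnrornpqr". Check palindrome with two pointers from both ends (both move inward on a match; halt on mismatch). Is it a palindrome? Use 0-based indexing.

palindrome

l=0 r=16: 'r'=='r', l++,r--
l=1 r=15: 'q'=='q', l++,r--
l=2 r=14: 'p'=='p', l++,r--
l=3 r=13: 'n'=='n', l++,r--
l=4 r=12: 'r'=='r', l++,r--
l=5 r=11: 'o'=='o', l++,r--
l=6 r=10: 'r'=='r', l++,r--
l=7 r=9: 'n'=='n', l++,r--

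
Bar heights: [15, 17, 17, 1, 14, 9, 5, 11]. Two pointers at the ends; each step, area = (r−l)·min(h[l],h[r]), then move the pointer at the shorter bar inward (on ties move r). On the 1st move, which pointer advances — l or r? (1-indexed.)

r

[1,8] min(15,11)*7=77 best=77 * → r--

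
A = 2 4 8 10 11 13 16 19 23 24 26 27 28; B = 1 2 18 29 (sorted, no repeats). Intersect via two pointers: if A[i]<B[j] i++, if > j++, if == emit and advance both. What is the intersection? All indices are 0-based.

intersection = [2]

[i=0,j=0] 2>1 → j++
[i=0,j=1] 2==2 emit → i++,j++
[i=1,j=2] 4<18 → i++
[i=2,j=2] 8<18 → i++
[i=3,j=2] 10<18 → i++
[i=4,j=2] 11<18 → i++
[i=5,j=2] 13<18 → i++
[i=6,j=2] 16<18 → i++
[i=7,j=2] 19>18 → j++
[i=7,j=3] 19<29 → i++
[i=8,j=3] 23<29 → i++
[i=9,j=3] 24<29 → i++
[i=10,j=3] 26<29 → i++
[i=11,j=3] 27<29 → i++
[i=12,j=3] 28<29 → i++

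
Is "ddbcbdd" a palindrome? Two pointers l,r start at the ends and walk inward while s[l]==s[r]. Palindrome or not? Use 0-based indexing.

palindrome

[0,6] 'd'=='d' → l++,r--
[1,5] 'd'=='d' → l++,r--
[2,4] 'b'=='b' → l++,r--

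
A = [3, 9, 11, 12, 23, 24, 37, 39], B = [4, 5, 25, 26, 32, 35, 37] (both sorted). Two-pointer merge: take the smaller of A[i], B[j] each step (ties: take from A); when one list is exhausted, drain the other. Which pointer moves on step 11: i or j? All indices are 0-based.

i=0 j=0: A[i]=3<=B[j]=4 take 3, i++
i=1 j=0: A[i]=9>B[j]=4 take 4, j++
i=1 j=1: A[i]=9>B[j]=5 take 5, j++
i=1 j=2: A[i]=9<=B[j]=25 take 9, i++
i=2 j=2: A[i]=11<=B[j]=25 take 11, i++
i=3 j=2: A[i]=12<=B[j]=25 take 12, i++
i=4 j=2: A[i]=23<=B[j]=25 take 23, i++
i=5 j=2: A[i]=24<=B[j]=25 take 24, i++
i=6 j=2: A[i]=37>B[j]=25 take 25, j++
i=6 j=3: A[i]=37>B[j]=26 take 26, j++
i=6 j=4: A[i]=37>B[j]=32 take 32, j++

j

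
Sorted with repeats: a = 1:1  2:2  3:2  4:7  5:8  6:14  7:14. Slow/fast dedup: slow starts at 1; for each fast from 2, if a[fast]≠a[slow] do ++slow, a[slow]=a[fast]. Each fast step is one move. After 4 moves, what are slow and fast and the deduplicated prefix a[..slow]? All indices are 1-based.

slow=1 fast=2: a[fast]=2≠a[slow]=1 write a[2]=2, slow++,fast++
slow=2 fast=3: a[fast]=2=a[slow] dup, fast++
slow=2 fast=4: a[fast]=7≠a[slow]=2 write a[3]=7, slow++,fast++
slow=3 fast=5: a[fast]=8≠a[slow]=7 write a[4]=8, slow++,fast++

slow=4, fast=6, prefix=[1, 2, 7, 8]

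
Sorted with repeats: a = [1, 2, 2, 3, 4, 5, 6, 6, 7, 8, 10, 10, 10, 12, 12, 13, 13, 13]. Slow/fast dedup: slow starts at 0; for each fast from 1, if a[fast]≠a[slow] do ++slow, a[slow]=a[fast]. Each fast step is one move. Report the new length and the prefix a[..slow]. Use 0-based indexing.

length 11; prefix = [1, 2, 3, 4, 5, 6, 7, 8, 10, 12, 13]

slow=0 fast=1: a[fast]=2≠a[slow]=1 write a[1]=2, slow++,fast++
slow=1 fast=2: a[fast]=2=a[slow] dup, fast++
slow=1 fast=3: a[fast]=3≠a[slow]=2 write a[2]=3, slow++,fast++
slow=2 fast=4: a[fast]=4≠a[slow]=3 write a[3]=4, slow++,fast++
slow=3 fast=5: a[fast]=5≠a[slow]=4 write a[4]=5, slow++,fast++
slow=4 fast=6: a[fast]=6≠a[slow]=5 write a[5]=6, slow++,fast++
slow=5 fast=7: a[fast]=6=a[slow] dup, fast++
slow=5 fast=8: a[fast]=7≠a[slow]=6 write a[6]=7, slow++,fast++
slow=6 fast=9: a[fast]=8≠a[slow]=7 write a[7]=8, slow++,fast++
slow=7 fast=10: a[fast]=10≠a[slow]=8 write a[8]=10, slow++,fast++
slow=8 fast=11: a[fast]=10=a[slow] dup, fast++
slow=8 fast=12: a[fast]=10=a[slow] dup, fast++
slow=8 fast=13: a[fast]=12≠a[slow]=10 write a[9]=12, slow++,fast++
slow=9 fast=14: a[fast]=12=a[slow] dup, fast++
slow=9 fast=15: a[fast]=13≠a[slow]=12 write a[10]=13, slow++,fast++
slow=10 fast=16: a[fast]=13=a[slow] dup, fast++
slow=10 fast=17: a[fast]=13=a[slow] dup, fast++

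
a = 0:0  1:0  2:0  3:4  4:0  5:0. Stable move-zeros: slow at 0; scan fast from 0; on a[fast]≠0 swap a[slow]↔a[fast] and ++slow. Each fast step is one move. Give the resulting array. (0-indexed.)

[4, 0, 0, 0, 0, 0]

(s=0,f=0) a[fast]=0 → fast++
(s=0,f=1) a[fast]=0 → fast++
(s=0,f=2) a[fast]=0 → fast++
(s=0,f=3) a[fast]=4≠0 swap→a[0]=4 → slow++,fast++
(s=1,f=4) a[fast]=0 → fast++
(s=1,f=5) a[fast]=0 → fast++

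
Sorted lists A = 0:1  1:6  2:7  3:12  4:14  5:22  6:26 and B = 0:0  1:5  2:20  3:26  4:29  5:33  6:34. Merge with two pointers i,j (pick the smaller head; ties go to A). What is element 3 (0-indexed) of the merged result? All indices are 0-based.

merged[3] = 6

i=0 j=0: A[i]=1>B[j]=0 take 0, j++
i=0 j=1: A[i]=1<=B[j]=5 take 1, i++
i=1 j=1: A[i]=6>B[j]=5 take 5, j++
i=1 j=2: A[i]=6<=B[j]=20 take 6, i++
i=2 j=2: A[i]=7<=B[j]=20 take 7, i++
i=3 j=2: A[i]=12<=B[j]=20 take 12, i++
i=4 j=2: A[i]=14<=B[j]=20 take 14, i++
i=5 j=2: A[i]=22>B[j]=20 take 20, j++
i=5 j=3: A[i]=22<=B[j]=26 take 22, i++
i=6 j=3: A[i]=26<=B[j]=26 take 26, i++
i=7 j=3: A done, take B[j]=26, j++
i=7 j=4: A done, take B[j]=29, j++
i=7 j=5: A done, take B[j]=33, j++
i=7 j=6: A done, take B[j]=34, j++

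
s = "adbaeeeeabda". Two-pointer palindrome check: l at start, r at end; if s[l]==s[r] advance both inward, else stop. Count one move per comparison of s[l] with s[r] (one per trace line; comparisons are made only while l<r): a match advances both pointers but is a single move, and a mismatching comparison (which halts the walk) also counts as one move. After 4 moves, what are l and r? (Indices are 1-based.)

l=5, r=8

l=1 r=12: 'a'=='a', l++,r--
l=2 r=11: 'd'=='d', l++,r--
l=3 r=10: 'b'=='b', l++,r--
l=4 r=9: 'a'=='a', l++,r--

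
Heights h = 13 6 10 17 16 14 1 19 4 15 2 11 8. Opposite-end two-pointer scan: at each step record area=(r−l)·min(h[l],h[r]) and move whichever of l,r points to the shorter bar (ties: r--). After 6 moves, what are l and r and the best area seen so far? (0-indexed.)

l=3, r=9, best area=121

l=0 r=12: min(13,8)*12=96 best=96 *, r--
l=0 r=11: min(13,11)*11=121 best=121 *, r--
l=0 r=10: min(13,2)*10=20 best=121, r--
l=0 r=9: min(13,15)*9=117 best=121, l++
l=1 r=9: min(6,15)*8=48 best=121, l++
l=2 r=9: min(10,15)*7=70 best=121, l++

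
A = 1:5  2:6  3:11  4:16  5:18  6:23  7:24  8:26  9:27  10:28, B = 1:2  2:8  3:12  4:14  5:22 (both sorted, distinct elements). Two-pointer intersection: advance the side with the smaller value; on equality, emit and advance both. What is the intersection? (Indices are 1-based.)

intersection = []

[i=1,j=1] 5>2 → j++
[i=1,j=2] 5<8 → i++
[i=2,j=2] 6<8 → i++
[i=3,j=2] 11>8 → j++
[i=3,j=3] 11<12 → i++
[i=4,j=3] 16>12 → j++
[i=4,j=4] 16>14 → j++
[i=4,j=5] 16<22 → i++
[i=5,j=5] 18<22 → i++
[i=6,j=5] 23>22 → j++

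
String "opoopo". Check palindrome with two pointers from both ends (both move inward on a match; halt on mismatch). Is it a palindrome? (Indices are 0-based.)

palindrome

l=0 r=5: 'o'=='o', l++,r--
l=1 r=4: 'p'=='p', l++,r--
l=2 r=3: 'o'=='o', l++,r--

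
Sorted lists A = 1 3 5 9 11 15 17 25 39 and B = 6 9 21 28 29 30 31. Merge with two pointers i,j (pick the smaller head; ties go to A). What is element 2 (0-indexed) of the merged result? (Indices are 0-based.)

merged[2] = 5

i=0 j=0: A[i]=1<=B[j]=6 take 1, i++
i=1 j=0: A[i]=3<=B[j]=6 take 3, i++
i=2 j=0: A[i]=5<=B[j]=6 take 5, i++
i=3 j=0: A[i]=9>B[j]=6 take 6, j++
i=3 j=1: A[i]=9<=B[j]=9 take 9, i++
i=4 j=1: A[i]=11>B[j]=9 take 9, j++
i=4 j=2: A[i]=11<=B[j]=21 take 11, i++
i=5 j=2: A[i]=15<=B[j]=21 take 15, i++
i=6 j=2: A[i]=17<=B[j]=21 take 17, i++
i=7 j=2: A[i]=25>B[j]=21 take 21, j++
i=7 j=3: A[i]=25<=B[j]=28 take 25, i++
i=8 j=3: A[i]=39>B[j]=28 take 28, j++
i=8 j=4: A[i]=39>B[j]=29 take 29, j++
i=8 j=5: A[i]=39>B[j]=30 take 30, j++
i=8 j=6: A[i]=39>B[j]=31 take 31, j++
i=8 j=7: B done, take A[i]=39, i++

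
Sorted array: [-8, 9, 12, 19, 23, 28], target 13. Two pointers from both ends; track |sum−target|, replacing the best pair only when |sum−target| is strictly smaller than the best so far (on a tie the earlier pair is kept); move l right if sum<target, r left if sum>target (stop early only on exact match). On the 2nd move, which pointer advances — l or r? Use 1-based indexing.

[1,6] -8+28=20 d=7 * → r--
[1,5] -8+23=15 d=2 * → r--

r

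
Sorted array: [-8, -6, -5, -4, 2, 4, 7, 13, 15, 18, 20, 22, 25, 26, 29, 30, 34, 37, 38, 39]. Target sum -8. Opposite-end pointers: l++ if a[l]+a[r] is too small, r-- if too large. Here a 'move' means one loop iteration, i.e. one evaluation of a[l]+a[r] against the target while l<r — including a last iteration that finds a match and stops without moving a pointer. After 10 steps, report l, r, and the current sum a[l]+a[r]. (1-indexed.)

l=1 r=20: -8+39=31 >-8, r--
l=1 r=19: -8+38=30 >-8, r--
l=1 r=18: -8+37=29 >-8, r--
l=1 r=17: -8+34=26 >-8, r--
l=1 r=16: -8+30=22 >-8, r--
l=1 r=15: -8+29=21 >-8, r--
l=1 r=14: -8+26=18 >-8, r--
l=1 r=13: -8+25=17 >-8, r--
l=1 r=12: -8+22=14 >-8, r--
l=1 r=11: -8+20=12 >-8, r--

l=1, r=10, sum=10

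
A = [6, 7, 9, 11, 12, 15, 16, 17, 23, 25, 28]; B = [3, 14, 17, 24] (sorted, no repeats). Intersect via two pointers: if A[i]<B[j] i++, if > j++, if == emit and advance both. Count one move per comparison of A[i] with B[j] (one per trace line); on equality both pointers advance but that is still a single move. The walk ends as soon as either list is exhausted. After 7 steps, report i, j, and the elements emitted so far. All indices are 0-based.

i=5, j=2, emitted=[]

i=0 j=0: 6>3, j++
i=0 j=1: 6<14, i++
i=1 j=1: 7<14, i++
i=2 j=1: 9<14, i++
i=3 j=1: 11<14, i++
i=4 j=1: 12<14, i++
i=5 j=1: 15>14, j++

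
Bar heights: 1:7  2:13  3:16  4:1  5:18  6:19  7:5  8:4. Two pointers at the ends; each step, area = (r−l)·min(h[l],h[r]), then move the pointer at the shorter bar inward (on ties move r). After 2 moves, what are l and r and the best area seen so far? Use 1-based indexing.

[1,8] min(7,4)*7=28 best=28 * → r--
[1,7] min(7,5)*6=30 best=30 * → r--

l=1, r=6, best area=30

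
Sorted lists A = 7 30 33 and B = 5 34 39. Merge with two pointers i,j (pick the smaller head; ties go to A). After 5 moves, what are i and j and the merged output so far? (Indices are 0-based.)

i=0 j=0: A[i]=7>B[j]=5 take 5, j++
i=0 j=1: A[i]=7<=B[j]=34 take 7, i++
i=1 j=1: A[i]=30<=B[j]=34 take 30, i++
i=2 j=1: A[i]=33<=B[j]=34 take 33, i++
i=3 j=1: A done, take B[j]=34, j++

i=3, j=2, merged so far=[5, 7, 30, 33, 34]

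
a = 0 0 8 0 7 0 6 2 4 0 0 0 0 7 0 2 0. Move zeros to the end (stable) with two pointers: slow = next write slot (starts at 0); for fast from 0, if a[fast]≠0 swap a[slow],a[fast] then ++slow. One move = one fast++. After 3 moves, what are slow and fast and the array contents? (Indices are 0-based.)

slow=0 fast=0: a[fast]=0, fast++
slow=0 fast=1: a[fast]=0, fast++
slow=0 fast=2: a[fast]=8≠0 swap→a[0]=8, slow++,fast++

slow=1, fast=3, a=[8, 0, 0, 0, 7, 0, 6, 2, 4, 0, 0, 0, 0, 7, 0, 2, 0]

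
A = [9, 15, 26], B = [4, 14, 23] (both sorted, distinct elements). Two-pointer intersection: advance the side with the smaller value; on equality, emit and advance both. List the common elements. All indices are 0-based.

intersection = []

[i=0,j=0] 9>4 → j++
[i=0,j=1] 9<14 → i++
[i=1,j=1] 15>14 → j++
[i=1,j=2] 15<23 → i++
[i=2,j=2] 26>23 → j++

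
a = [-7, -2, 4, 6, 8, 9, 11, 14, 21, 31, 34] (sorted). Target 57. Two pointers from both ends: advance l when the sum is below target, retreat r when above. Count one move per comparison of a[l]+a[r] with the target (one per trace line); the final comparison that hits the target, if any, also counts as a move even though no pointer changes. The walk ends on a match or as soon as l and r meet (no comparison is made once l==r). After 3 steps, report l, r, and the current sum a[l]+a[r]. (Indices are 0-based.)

l=3, r=10, sum=40

[0,10] -7+34=27 <57 → l++
[1,10] -2+34=32 <57 → l++
[2,10] 4+34=38 <57 → l++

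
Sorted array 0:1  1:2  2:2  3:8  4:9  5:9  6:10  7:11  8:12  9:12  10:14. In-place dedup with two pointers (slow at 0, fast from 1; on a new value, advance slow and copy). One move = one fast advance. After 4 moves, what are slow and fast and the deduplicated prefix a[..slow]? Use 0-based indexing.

slow=3, fast=5, prefix=[1, 2, 8, 9]

(s=0,f=1) a[fast]=2≠a[slow]=1 write a[1]=2 → slow++,fast++
(s=1,f=2) a[fast]=2=a[slow] dup → fast++
(s=1,f=3) a[fast]=8≠a[slow]=2 write a[2]=8 → slow++,fast++
(s=2,f=4) a[fast]=9≠a[slow]=8 write a[3]=9 → slow++,fast++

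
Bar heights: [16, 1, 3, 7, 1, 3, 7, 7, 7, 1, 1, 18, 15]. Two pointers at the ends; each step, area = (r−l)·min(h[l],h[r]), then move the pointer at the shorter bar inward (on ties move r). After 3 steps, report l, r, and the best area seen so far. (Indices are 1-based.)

l=3, r=12, best area=180

[1,13] min(16,15)*12=180 best=180 * → r--
[1,12] min(16,18)*11=176 best=180 → l++
[2,12] min(1,18)*10=10 best=180 → l++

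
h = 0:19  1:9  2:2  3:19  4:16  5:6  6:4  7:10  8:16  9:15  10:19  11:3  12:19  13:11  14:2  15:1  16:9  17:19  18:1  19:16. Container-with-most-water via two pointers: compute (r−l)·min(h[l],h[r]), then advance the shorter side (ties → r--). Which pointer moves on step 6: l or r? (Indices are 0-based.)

l=0 r=19: min(19,16)*19=304 best=304 *, r--
l=0 r=18: min(19,1)*18=18 best=304, r--
l=0 r=17: min(19,19)*17=323 best=323 *, r--
l=0 r=16: min(19,9)*16=144 best=323, r--
l=0 r=15: min(19,1)*15=15 best=323, r--
l=0 r=14: min(19,2)*14=28 best=323, r--

r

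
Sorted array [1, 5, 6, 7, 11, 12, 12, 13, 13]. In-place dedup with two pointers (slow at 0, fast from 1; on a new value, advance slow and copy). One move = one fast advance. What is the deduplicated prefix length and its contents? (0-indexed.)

(s=0,f=1) a[fast]=5≠a[slow]=1 write a[1]=5 → slow++,fast++
(s=1,f=2) a[fast]=6≠a[slow]=5 write a[2]=6 → slow++,fast++
(s=2,f=3) a[fast]=7≠a[slow]=6 write a[3]=7 → slow++,fast++
(s=3,f=4) a[fast]=11≠a[slow]=7 write a[4]=11 → slow++,fast++
(s=4,f=5) a[fast]=12≠a[slow]=11 write a[5]=12 → slow++,fast++
(s=5,f=6) a[fast]=12=a[slow] dup → fast++
(s=5,f=7) a[fast]=13≠a[slow]=12 write a[6]=13 → slow++,fast++
(s=6,f=8) a[fast]=13=a[slow] dup → fast++

length 7; prefix = [1, 5, 6, 7, 11, 12, 13]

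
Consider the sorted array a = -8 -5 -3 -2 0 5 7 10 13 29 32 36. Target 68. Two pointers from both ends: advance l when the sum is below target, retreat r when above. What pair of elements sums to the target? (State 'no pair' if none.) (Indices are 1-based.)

(32, 36)

[1,12] -8+36=28 <68 → l++
[2,12] -5+36=31 <68 → l++
[3,12] -3+36=33 <68 → l++
[4,12] -2+36=34 <68 → l++
[5,12] 0+36=36 <68 → l++
[6,12] 5+36=41 <68 → l++
[7,12] 7+36=43 <68 → l++
[8,12] 10+36=46 <68 → l++
[9,12] 13+36=49 <68 → l++
[10,12] 29+36=65 <68 → l++
[11,12] 32+36=68 → found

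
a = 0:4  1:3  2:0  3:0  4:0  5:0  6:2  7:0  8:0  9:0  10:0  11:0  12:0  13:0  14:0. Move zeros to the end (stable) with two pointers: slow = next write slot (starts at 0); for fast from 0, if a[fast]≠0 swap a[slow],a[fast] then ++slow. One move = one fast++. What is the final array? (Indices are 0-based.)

[4, 3, 2, 0, 0, 0, 0, 0, 0, 0, 0, 0, 0, 0, 0]

slow=0 fast=0: a[fast]=4≠0 swap→a[0]=4, slow++,fast++
slow=1 fast=1: a[fast]=3≠0 swap→a[1]=3, slow++,fast++
slow=2 fast=2: a[fast]=0, fast++
slow=2 fast=3: a[fast]=0, fast++
slow=2 fast=4: a[fast]=0, fast++
slow=2 fast=5: a[fast]=0, fast++
slow=2 fast=6: a[fast]=2≠0 swap→a[2]=2, slow++,fast++
slow=3 fast=7: a[fast]=0, fast++
slow=3 fast=8: a[fast]=0, fast++
slow=3 fast=9: a[fast]=0, fast++
slow=3 fast=10: a[fast]=0, fast++
slow=3 fast=11: a[fast]=0, fast++
slow=3 fast=12: a[fast]=0, fast++
slow=3 fast=13: a[fast]=0, fast++
slow=3 fast=14: a[fast]=0, fast++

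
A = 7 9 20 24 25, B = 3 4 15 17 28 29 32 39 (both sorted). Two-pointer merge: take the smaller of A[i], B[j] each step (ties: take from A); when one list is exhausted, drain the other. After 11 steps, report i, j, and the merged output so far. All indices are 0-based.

i=5, j=6, merged so far=[3, 4, 7, 9, 15, 17, 20, 24, 25, 28, 29]

[i=0,j=0] A[i]=7>B[j]=3 take 3 → j++
[i=0,j=1] A[i]=7>B[j]=4 take 4 → j++
[i=0,j=2] A[i]=7<=B[j]=15 take 7 → i++
[i=1,j=2] A[i]=9<=B[j]=15 take 9 → i++
[i=2,j=2] A[i]=20>B[j]=15 take 15 → j++
[i=2,j=3] A[i]=20>B[j]=17 take 17 → j++
[i=2,j=4] A[i]=20<=B[j]=28 take 20 → i++
[i=3,j=4] A[i]=24<=B[j]=28 take 24 → i++
[i=4,j=4] A[i]=25<=B[j]=28 take 25 → i++
[i=5,j=4] A done, take B[j]=28 → j++
[i=5,j=5] A done, take B[j]=29 → j++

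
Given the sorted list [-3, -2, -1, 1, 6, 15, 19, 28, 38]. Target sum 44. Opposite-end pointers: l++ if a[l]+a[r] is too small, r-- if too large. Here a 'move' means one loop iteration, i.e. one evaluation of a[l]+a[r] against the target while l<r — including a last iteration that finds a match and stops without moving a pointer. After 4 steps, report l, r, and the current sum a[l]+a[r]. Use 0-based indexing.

l=0 r=8: -3+38=35 <44, l++
l=1 r=8: -2+38=36 <44, l++
l=2 r=8: -1+38=37 <44, l++
l=3 r=8: 1+38=39 <44, l++

l=4, r=8, sum=44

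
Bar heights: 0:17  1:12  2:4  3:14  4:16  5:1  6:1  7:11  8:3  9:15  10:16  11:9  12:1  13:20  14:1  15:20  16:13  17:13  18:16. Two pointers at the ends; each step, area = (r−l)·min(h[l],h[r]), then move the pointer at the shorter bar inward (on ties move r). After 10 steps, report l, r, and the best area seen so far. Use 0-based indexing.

l=7, r=15, best area=288

[0,18] min(17,16)*18=288 best=288 * → r--
[0,17] min(17,13)*17=221 best=288 → r--
[0,16] min(17,13)*16=208 best=288 → r--
[0,15] min(17,20)*15=255 best=288 → l++
[1,15] min(12,20)*14=168 best=288 → l++
[2,15] min(4,20)*13=52 best=288 → l++
[3,15] min(14,20)*12=168 best=288 → l++
[4,15] min(16,20)*11=176 best=288 → l++
[5,15] min(1,20)*10=10 best=288 → l++
[6,15] min(1,20)*9=9 best=288 → l++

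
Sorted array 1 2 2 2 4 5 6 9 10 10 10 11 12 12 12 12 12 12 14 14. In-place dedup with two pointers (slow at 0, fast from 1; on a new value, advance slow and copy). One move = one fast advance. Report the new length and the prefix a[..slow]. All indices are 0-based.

slow=0 fast=1: a[fast]=2≠a[slow]=1 write a[1]=2, slow++,fast++
slow=1 fast=2: a[fast]=2=a[slow] dup, fast++
slow=1 fast=3: a[fast]=2=a[slow] dup, fast++
slow=1 fast=4: a[fast]=4≠a[slow]=2 write a[2]=4, slow++,fast++
slow=2 fast=5: a[fast]=5≠a[slow]=4 write a[3]=5, slow++,fast++
slow=3 fast=6: a[fast]=6≠a[slow]=5 write a[4]=6, slow++,fast++
slow=4 fast=7: a[fast]=9≠a[slow]=6 write a[5]=9, slow++,fast++
slow=5 fast=8: a[fast]=10≠a[slow]=9 write a[6]=10, slow++,fast++
slow=6 fast=9: a[fast]=10=a[slow] dup, fast++
slow=6 fast=10: a[fast]=10=a[slow] dup, fast++
slow=6 fast=11: a[fast]=11≠a[slow]=10 write a[7]=11, slow++,fast++
slow=7 fast=12: a[fast]=12≠a[slow]=11 write a[8]=12, slow++,fast++
slow=8 fast=13: a[fast]=12=a[slow] dup, fast++
slow=8 fast=14: a[fast]=12=a[slow] dup, fast++
slow=8 fast=15: a[fast]=12=a[slow] dup, fast++
slow=8 fast=16: a[fast]=12=a[slow] dup, fast++
slow=8 fast=17: a[fast]=12=a[slow] dup, fast++
slow=8 fast=18: a[fast]=14≠a[slow]=12 write a[9]=14, slow++,fast++
slow=9 fast=19: a[fast]=14=a[slow] dup, fast++

length 10; prefix = [1, 2, 4, 5, 6, 9, 10, 11, 12, 14]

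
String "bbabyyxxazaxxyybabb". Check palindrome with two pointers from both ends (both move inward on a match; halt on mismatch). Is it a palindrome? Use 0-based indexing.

palindrome

l=0 r=18: 'b'=='b', l++,r--
l=1 r=17: 'b'=='b', l++,r--
l=2 r=16: 'a'=='a', l++,r--
l=3 r=15: 'b'=='b', l++,r--
l=4 r=14: 'y'=='y', l++,r--
l=5 r=13: 'y'=='y', l++,r--
l=6 r=12: 'x'=='x', l++,r--
l=7 r=11: 'x'=='x', l++,r--
l=8 r=10: 'a'=='a', l++,r--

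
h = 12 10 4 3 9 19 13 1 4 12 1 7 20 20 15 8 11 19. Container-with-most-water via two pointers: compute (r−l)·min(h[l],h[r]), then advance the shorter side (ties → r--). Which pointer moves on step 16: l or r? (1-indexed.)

l

[1,18] min(12,19)*17=204 best=204 * → l++
[2,18] min(10,19)*16=160 best=204 → l++
[3,18] min(4,19)*15=60 best=204 → l++
[4,18] min(3,19)*14=42 best=204 → l++
[5,18] min(9,19)*13=117 best=204 → l++
[6,18] min(19,19)*12=228 best=228 * → r--
[6,17] min(19,11)*11=121 best=228 → r--
[6,16] min(19,8)*10=80 best=228 → r--
[6,15] min(19,15)*9=135 best=228 → r--
[6,14] min(19,20)*8=152 best=228 → l++
[7,14] min(13,20)*7=91 best=228 → l++
[8,14] min(1,20)*6=6 best=228 → l++
[9,14] min(4,20)*5=20 best=228 → l++
[10,14] min(12,20)*4=48 best=228 → l++
[11,14] min(1,20)*3=3 best=228 → l++
[12,14] min(7,20)*2=14 best=228 → l++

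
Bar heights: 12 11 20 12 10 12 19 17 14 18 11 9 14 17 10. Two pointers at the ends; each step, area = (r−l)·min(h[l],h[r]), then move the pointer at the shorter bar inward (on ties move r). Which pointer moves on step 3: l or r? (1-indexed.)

l=1 r=15: min(12,10)*14=140 best=140 *, r--
l=1 r=14: min(12,17)*13=156 best=156 *, l++
l=2 r=14: min(11,17)*12=132 best=156, l++

l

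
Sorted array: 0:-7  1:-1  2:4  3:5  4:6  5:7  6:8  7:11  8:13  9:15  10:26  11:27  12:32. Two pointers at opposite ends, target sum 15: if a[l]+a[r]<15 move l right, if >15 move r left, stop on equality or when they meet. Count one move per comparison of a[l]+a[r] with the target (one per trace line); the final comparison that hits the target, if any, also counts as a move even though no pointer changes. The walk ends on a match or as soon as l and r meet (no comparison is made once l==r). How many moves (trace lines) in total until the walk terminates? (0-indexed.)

8 moves

[0,12] -7+32=25 >15 → r--
[0,11] -7+27=20 >15 → r--
[0,10] -7+26=19 >15 → r--
[0,9] -7+15=8 <15 → l++
[1,9] -1+15=14 <15 → l++
[2,9] 4+15=19 >15 → r--
[2,8] 4+13=17 >15 → r--
[2,7] 4+11=15 → found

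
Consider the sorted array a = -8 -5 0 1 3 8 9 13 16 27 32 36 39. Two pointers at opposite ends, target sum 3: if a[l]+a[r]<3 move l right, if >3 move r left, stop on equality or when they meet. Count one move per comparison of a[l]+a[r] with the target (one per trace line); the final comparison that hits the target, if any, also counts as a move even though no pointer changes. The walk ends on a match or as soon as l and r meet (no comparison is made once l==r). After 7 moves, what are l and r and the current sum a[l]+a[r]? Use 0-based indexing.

l=0 r=12: -8+39=31 >3, r--
l=0 r=11: -8+36=28 >3, r--
l=0 r=10: -8+32=24 >3, r--
l=0 r=9: -8+27=19 >3, r--
l=0 r=8: -8+16=8 >3, r--
l=0 r=7: -8+13=5 >3, r--
l=0 r=6: -8+9=1 <3, l++

l=1, r=6, sum=4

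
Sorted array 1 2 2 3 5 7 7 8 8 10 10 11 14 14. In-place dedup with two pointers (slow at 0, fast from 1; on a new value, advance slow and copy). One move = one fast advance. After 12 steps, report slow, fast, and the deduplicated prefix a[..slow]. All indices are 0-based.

slow=8, fast=13, prefix=[1, 2, 3, 5, 7, 8, 10, 11, 14]

slow=0 fast=1: a[fast]=2≠a[slow]=1 write a[1]=2, slow++,fast++
slow=1 fast=2: a[fast]=2=a[slow] dup, fast++
slow=1 fast=3: a[fast]=3≠a[slow]=2 write a[2]=3, slow++,fast++
slow=2 fast=4: a[fast]=5≠a[slow]=3 write a[3]=5, slow++,fast++
slow=3 fast=5: a[fast]=7≠a[slow]=5 write a[4]=7, slow++,fast++
slow=4 fast=6: a[fast]=7=a[slow] dup, fast++
slow=4 fast=7: a[fast]=8≠a[slow]=7 write a[5]=8, slow++,fast++
slow=5 fast=8: a[fast]=8=a[slow] dup, fast++
slow=5 fast=9: a[fast]=10≠a[slow]=8 write a[6]=10, slow++,fast++
slow=6 fast=10: a[fast]=10=a[slow] dup, fast++
slow=6 fast=11: a[fast]=11≠a[slow]=10 write a[7]=11, slow++,fast++
slow=7 fast=12: a[fast]=14≠a[slow]=11 write a[8]=14, slow++,fast++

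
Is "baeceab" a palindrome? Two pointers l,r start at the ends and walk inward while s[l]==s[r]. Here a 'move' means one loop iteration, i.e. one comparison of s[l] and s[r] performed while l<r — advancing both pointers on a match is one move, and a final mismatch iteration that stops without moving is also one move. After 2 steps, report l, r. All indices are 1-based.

l=1 r=7: 'b'=='b', l++,r--
l=2 r=6: 'a'=='a', l++,r--

l=3, r=5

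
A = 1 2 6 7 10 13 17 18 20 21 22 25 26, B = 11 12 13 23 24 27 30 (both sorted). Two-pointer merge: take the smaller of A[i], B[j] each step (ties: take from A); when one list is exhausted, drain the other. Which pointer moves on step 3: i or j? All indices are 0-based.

[i=0,j=0] A[i]=1<=B[j]=11 take 1 → i++
[i=1,j=0] A[i]=2<=B[j]=11 take 2 → i++
[i=2,j=0] A[i]=6<=B[j]=11 take 6 → i++

i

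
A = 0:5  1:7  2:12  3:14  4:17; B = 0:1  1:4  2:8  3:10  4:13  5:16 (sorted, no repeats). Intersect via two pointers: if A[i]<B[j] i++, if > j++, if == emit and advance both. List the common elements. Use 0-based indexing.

[i=0,j=0] 5>1 → j++
[i=0,j=1] 5>4 → j++
[i=0,j=2] 5<8 → i++
[i=1,j=2] 7<8 → i++
[i=2,j=2] 12>8 → j++
[i=2,j=3] 12>10 → j++
[i=2,j=4] 12<13 → i++
[i=3,j=4] 14>13 → j++
[i=3,j=5] 14<16 → i++
[i=4,j=5] 17>16 → j++

intersection = []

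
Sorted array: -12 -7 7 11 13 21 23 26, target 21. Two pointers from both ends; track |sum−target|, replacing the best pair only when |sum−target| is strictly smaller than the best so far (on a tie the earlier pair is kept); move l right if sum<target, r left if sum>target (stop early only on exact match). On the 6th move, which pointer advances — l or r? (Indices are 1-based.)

[1,8] -12+26=14 d=7 * → l++
[2,8] -7+26=19 d=2 * → l++
[3,8] 7+26=33 d=12 → r--
[3,7] 7+23=30 d=9 → r--
[3,6] 7+21=28 d=7 → r--
[3,5] 7+13=20 d=1 * → l++

l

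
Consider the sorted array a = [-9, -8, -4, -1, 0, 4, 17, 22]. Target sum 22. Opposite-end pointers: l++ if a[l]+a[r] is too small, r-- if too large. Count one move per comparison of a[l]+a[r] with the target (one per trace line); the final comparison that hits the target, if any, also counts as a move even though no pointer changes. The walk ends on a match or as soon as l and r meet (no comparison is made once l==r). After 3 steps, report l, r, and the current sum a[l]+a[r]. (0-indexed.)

l=3, r=7, sum=21

l=0 r=7: -9+22=13 <22, l++
l=1 r=7: -8+22=14 <22, l++
l=2 r=7: -4+22=18 <22, l++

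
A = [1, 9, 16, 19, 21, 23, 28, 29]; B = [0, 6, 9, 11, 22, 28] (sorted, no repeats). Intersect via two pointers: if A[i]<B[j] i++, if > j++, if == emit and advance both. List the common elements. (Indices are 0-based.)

intersection = [9, 28]

[i=0,j=0] 1>0 → j++
[i=0,j=1] 1<6 → i++
[i=1,j=1] 9>6 → j++
[i=1,j=2] 9==9 emit → i++,j++
[i=2,j=3] 16>11 → j++
[i=2,j=4] 16<22 → i++
[i=3,j=4] 19<22 → i++
[i=4,j=4] 21<22 → i++
[i=5,j=4] 23>22 → j++
[i=5,j=5] 23<28 → i++
[i=6,j=5] 28==28 emit → i++,j++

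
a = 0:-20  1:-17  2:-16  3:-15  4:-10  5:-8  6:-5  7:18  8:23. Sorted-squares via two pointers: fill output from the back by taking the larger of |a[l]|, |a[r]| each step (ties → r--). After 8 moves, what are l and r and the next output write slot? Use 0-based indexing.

l=0 r=8: |-20|<=|23| out[8]=529, r--
l=0 r=7: |-20|>|18| out[7]=400, l++
l=1 r=7: |-17|<=|18| out[6]=324, r--
l=1 r=6: |-17|>|-5| out[5]=289, l++
l=2 r=6: |-16|>|-5| out[4]=256, l++
l=3 r=6: |-15|>|-5| out[3]=225, l++
l=4 r=6: |-10|>|-5| out[2]=100, l++
l=5 r=6: |-8|>|-5| out[1]=64, l++

l=6, r=6, next write slot=0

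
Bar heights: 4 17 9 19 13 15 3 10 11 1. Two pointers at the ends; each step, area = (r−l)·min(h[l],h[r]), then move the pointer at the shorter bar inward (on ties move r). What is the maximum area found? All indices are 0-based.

max area = 77

[0,9] min(4,1)*9=9 best=9 * → r--
[0,8] min(4,11)*8=32 best=32 * → l++
[1,8] min(17,11)*7=77 best=77 * → r--
[1,7] min(17,10)*6=60 best=77 → r--
[1,6] min(17,3)*5=15 best=77 → r--
[1,5] min(17,15)*4=60 best=77 → r--
[1,4] min(17,13)*3=39 best=77 → r--
[1,3] min(17,19)*2=34 best=77 → l++
[2,3] min(9,19)*1=9 best=77 → l++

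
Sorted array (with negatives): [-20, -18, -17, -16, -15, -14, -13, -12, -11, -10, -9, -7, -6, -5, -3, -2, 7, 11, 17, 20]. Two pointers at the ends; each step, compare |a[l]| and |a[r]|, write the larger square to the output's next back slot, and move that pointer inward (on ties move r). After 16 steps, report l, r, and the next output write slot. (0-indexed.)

[0,19] |-20|<=|20| out[19]=400 → r--
[0,18] |-20|>|17| out[18]=400 → l++
[1,18] |-18|>|17| out[17]=324 → l++
[2,18] |-17|<=|17| out[16]=289 → r--
[2,17] |-17|>|11| out[15]=289 → l++
[3,17] |-16|>|11| out[14]=256 → l++
[4,17] |-15|>|11| out[13]=225 → l++
[5,17] |-14|>|11| out[12]=196 → l++
[6,17] |-13|>|11| out[11]=169 → l++
[7,17] |-12|>|11| out[10]=144 → l++
[8,17] |-11|<=|11| out[9]=121 → r--
[8,16] |-11|>|7| out[8]=121 → l++
[9,16] |-10|>|7| out[7]=100 → l++
[10,16] |-9|>|7| out[6]=81 → l++
[11,16] |-7|<=|7| out[5]=49 → r--
[11,15] |-7|>|-2| out[4]=49 → l++

l=12, r=15, next write slot=3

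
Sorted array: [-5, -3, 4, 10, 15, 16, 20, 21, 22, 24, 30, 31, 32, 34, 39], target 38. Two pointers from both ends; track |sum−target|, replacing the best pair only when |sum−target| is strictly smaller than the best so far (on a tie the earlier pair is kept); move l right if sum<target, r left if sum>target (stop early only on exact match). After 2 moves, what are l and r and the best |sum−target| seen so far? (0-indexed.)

l=2, r=14, best |Δ|=2

l=0 r=14: -5+39=34 d=4 *, l++
l=1 r=14: -3+39=36 d=2 *, l++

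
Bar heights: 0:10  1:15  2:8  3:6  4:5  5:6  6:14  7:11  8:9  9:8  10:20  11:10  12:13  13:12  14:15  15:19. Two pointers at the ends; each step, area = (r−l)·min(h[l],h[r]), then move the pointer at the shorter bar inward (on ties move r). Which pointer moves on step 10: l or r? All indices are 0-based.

l=0 r=15: min(10,19)*15=150 best=150 *, l++
l=1 r=15: min(15,19)*14=210 best=210 *, l++
l=2 r=15: min(8,19)*13=104 best=210, l++
l=3 r=15: min(6,19)*12=72 best=210, l++
l=4 r=15: min(5,19)*11=55 best=210, l++
l=5 r=15: min(6,19)*10=60 best=210, l++
l=6 r=15: min(14,19)*9=126 best=210, l++
l=7 r=15: min(11,19)*8=88 best=210, l++
l=8 r=15: min(9,19)*7=63 best=210, l++
l=9 r=15: min(8,19)*6=48 best=210, l++

l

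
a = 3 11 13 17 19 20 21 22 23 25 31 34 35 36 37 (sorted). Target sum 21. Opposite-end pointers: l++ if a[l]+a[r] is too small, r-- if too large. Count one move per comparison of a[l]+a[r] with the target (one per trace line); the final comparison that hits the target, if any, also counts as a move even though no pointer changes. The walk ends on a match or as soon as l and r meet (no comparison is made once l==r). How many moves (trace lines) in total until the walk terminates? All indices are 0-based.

l=0 r=14: 3+37=40 >21, r--
l=0 r=13: 3+36=39 >21, r--
l=0 r=12: 3+35=38 >21, r--
l=0 r=11: 3+34=37 >21, r--
l=0 r=10: 3+31=34 >21, r--
l=0 r=9: 3+25=28 >21, r--
l=0 r=8: 3+23=26 >21, r--
l=0 r=7: 3+22=25 >21, r--
l=0 r=6: 3+21=24 >21, r--
l=0 r=5: 3+20=23 >21, r--
l=0 r=4: 3+19=22 >21, r--
l=0 r=3: 3+17=20 <21, l++
l=1 r=3: 11+17=28 >21, r--
l=1 r=2: 11+13=24 >21, r--

14 moves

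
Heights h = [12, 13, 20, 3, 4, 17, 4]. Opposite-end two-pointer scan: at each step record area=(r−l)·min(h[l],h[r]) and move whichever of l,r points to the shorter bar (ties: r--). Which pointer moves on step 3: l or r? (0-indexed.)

l=0 r=6: min(12,4)*6=24 best=24 *, r--
l=0 r=5: min(12,17)*5=60 best=60 *, l++
l=1 r=5: min(13,17)*4=52 best=60, l++

l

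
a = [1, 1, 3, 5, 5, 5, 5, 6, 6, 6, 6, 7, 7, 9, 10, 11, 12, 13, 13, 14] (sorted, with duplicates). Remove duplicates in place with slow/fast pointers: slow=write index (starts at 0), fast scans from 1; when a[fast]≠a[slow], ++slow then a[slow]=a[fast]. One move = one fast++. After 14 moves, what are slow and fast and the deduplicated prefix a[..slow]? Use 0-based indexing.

slow=6, fast=15, prefix=[1, 3, 5, 6, 7, 9, 10]

slow=0 fast=1: a[fast]=1=a[slow] dup, fast++
slow=0 fast=2: a[fast]=3≠a[slow]=1 write a[1]=3, slow++,fast++
slow=1 fast=3: a[fast]=5≠a[slow]=3 write a[2]=5, slow++,fast++
slow=2 fast=4: a[fast]=5=a[slow] dup, fast++
slow=2 fast=5: a[fast]=5=a[slow] dup, fast++
slow=2 fast=6: a[fast]=5=a[slow] dup, fast++
slow=2 fast=7: a[fast]=6≠a[slow]=5 write a[3]=6, slow++,fast++
slow=3 fast=8: a[fast]=6=a[slow] dup, fast++
slow=3 fast=9: a[fast]=6=a[slow] dup, fast++
slow=3 fast=10: a[fast]=6=a[slow] dup, fast++
slow=3 fast=11: a[fast]=7≠a[slow]=6 write a[4]=7, slow++,fast++
slow=4 fast=12: a[fast]=7=a[slow] dup, fast++
slow=4 fast=13: a[fast]=9≠a[slow]=7 write a[5]=9, slow++,fast++
slow=5 fast=14: a[fast]=10≠a[slow]=9 write a[6]=10, slow++,fast++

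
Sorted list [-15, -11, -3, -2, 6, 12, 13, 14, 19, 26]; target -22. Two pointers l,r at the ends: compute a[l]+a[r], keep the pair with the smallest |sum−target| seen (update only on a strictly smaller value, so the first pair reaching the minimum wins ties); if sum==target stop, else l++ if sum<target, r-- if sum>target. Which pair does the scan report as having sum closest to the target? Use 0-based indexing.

pair (-15, -3) with sum -18 (|Δ|=4)

l=0 r=9: -15+26=11 d=33 *, r--
l=0 r=8: -15+19=4 d=26 *, r--
l=0 r=7: -15+14=-1 d=21 *, r--
l=0 r=6: -15+13=-2 d=20 *, r--
l=0 r=5: -15+12=-3 d=19 *, r--
l=0 r=4: -15+6=-9 d=13 *, r--
l=0 r=3: -15+-2=-17 d=5 *, r--
l=0 r=2: -15+-3=-18 d=4 *, r--
l=0 r=1: -15+-11=-26 d=4, l++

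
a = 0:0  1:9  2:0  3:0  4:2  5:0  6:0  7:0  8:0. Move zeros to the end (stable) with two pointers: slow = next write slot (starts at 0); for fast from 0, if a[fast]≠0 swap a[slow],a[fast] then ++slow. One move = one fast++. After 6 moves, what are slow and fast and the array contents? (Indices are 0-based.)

slow=0 fast=0: a[fast]=0, fast++
slow=0 fast=1: a[fast]=9≠0 swap→a[0]=9, slow++,fast++
slow=1 fast=2: a[fast]=0, fast++
slow=1 fast=3: a[fast]=0, fast++
slow=1 fast=4: a[fast]=2≠0 swap→a[1]=2, slow++,fast++
slow=2 fast=5: a[fast]=0, fast++

slow=2, fast=6, a=[9, 2, 0, 0, 0, 0, 0, 0, 0]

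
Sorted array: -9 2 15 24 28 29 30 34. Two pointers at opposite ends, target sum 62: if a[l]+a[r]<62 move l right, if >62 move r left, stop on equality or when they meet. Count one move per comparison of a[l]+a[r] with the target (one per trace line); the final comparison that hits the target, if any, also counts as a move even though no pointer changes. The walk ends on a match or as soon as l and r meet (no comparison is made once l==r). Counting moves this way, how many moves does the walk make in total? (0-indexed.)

l=0 r=7: -9+34=25 <62, l++
l=1 r=7: 2+34=36 <62, l++
l=2 r=7: 15+34=49 <62, l++
l=3 r=7: 24+34=58 <62, l++
l=4 r=7: 28+34=62, found

5 moves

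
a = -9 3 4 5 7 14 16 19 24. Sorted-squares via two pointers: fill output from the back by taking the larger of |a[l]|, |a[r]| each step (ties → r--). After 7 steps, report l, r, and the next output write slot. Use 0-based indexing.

l=0 r=8: |-9|<=|24| out[8]=576, r--
l=0 r=7: |-9|<=|19| out[7]=361, r--
l=0 r=6: |-9|<=|16| out[6]=256, r--
l=0 r=5: |-9|<=|14| out[5]=196, r--
l=0 r=4: |-9|>|7| out[4]=81, l++
l=1 r=4: |3|<=|7| out[3]=49, r--
l=1 r=3: |3|<=|5| out[2]=25, r--

l=1, r=2, next write slot=1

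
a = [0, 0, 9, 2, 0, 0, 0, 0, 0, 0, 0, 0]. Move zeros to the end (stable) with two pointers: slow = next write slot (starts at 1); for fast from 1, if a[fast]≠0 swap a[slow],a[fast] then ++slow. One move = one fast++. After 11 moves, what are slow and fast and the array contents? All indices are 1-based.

(s=1,f=1) a[fast]=0 → fast++
(s=1,f=2) a[fast]=0 → fast++
(s=1,f=3) a[fast]=9≠0 swap→a[1]=9 → slow++,fast++
(s=2,f=4) a[fast]=2≠0 swap→a[2]=2 → slow++,fast++
(s=3,f=5) a[fast]=0 → fast++
(s=3,f=6) a[fast]=0 → fast++
(s=3,f=7) a[fast]=0 → fast++
(s=3,f=8) a[fast]=0 → fast++
(s=3,f=9) a[fast]=0 → fast++
(s=3,f=10) a[fast]=0 → fast++
(s=3,f=11) a[fast]=0 → fast++

slow=3, fast=12, a=[9, 2, 0, 0, 0, 0, 0, 0, 0, 0, 0, 0]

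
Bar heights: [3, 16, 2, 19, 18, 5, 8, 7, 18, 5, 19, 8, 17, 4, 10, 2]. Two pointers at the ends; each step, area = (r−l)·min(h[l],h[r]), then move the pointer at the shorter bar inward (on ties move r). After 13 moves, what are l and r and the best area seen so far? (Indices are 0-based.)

l=0 r=15: min(3,2)*15=30 best=30 *, r--
l=0 r=14: min(3,10)*14=42 best=42 *, l++
l=1 r=14: min(16,10)*13=130 best=130 *, r--
l=1 r=13: min(16,4)*12=48 best=130, r--
l=1 r=12: min(16,17)*11=176 best=176 *, l++
l=2 r=12: min(2,17)*10=20 best=176, l++
l=3 r=12: min(19,17)*9=153 best=176, r--
l=3 r=11: min(19,8)*8=64 best=176, r--
l=3 r=10: min(19,19)*7=133 best=176, r--
l=3 r=9: min(19,5)*6=30 best=176, r--
l=3 r=8: min(19,18)*5=90 best=176, r--
l=3 r=7: min(19,7)*4=28 best=176, r--
l=3 r=6: min(19,8)*3=24 best=176, r--

l=3, r=5, best area=176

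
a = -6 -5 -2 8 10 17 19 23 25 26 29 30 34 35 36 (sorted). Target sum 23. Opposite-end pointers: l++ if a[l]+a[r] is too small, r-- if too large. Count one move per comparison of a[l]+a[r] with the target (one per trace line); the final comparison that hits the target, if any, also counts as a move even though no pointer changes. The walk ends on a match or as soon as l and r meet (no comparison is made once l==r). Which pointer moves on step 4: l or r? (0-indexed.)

[0,14] -6+36=30 >23 → r--
[0,13] -6+35=29 >23 → r--
[0,12] -6+34=28 >23 → r--
[0,11] -6+30=24 >23 → r--

r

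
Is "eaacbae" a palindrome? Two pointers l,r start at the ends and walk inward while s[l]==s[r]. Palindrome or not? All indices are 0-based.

[0,6] 'e'=='e' → l++,r--
[1,5] 'a'=='a' → l++,r--
[2,4] 'a'!='b' → stop

not a palindrome (mismatch at 2,4)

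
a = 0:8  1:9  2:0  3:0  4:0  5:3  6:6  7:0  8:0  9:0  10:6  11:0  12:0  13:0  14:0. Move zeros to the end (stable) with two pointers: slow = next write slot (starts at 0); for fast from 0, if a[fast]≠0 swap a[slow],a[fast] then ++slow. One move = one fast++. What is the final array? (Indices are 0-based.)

slow=0 fast=0: a[fast]=8≠0 swap→a[0]=8, slow++,fast++
slow=1 fast=1: a[fast]=9≠0 swap→a[1]=9, slow++,fast++
slow=2 fast=2: a[fast]=0, fast++
slow=2 fast=3: a[fast]=0, fast++
slow=2 fast=4: a[fast]=0, fast++
slow=2 fast=5: a[fast]=3≠0 swap→a[2]=3, slow++,fast++
slow=3 fast=6: a[fast]=6≠0 swap→a[3]=6, slow++,fast++
slow=4 fast=7: a[fast]=0, fast++
slow=4 fast=8: a[fast]=0, fast++
slow=4 fast=9: a[fast]=0, fast++
slow=4 fast=10: a[fast]=6≠0 swap→a[4]=6, slow++,fast++
slow=5 fast=11: a[fast]=0, fast++
slow=5 fast=12: a[fast]=0, fast++
slow=5 fast=13: a[fast]=0, fast++
slow=5 fast=14: a[fast]=0, fast++

[8, 9, 3, 6, 6, 0, 0, 0, 0, 0, 0, 0, 0, 0, 0]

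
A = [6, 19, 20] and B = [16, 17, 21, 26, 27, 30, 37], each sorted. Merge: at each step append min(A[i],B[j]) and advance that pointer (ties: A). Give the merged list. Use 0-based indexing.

[6, 16, 17, 19, 20, 21, 26, 27, 30, 37]

[i=0,j=0] A[i]=6<=B[j]=16 take 6 → i++
[i=1,j=0] A[i]=19>B[j]=16 take 16 → j++
[i=1,j=1] A[i]=19>B[j]=17 take 17 → j++
[i=1,j=2] A[i]=19<=B[j]=21 take 19 → i++
[i=2,j=2] A[i]=20<=B[j]=21 take 20 → i++
[i=3,j=2] A done, take B[j]=21 → j++
[i=3,j=3] A done, take B[j]=26 → j++
[i=3,j=4] A done, take B[j]=27 → j++
[i=3,j=5] A done, take B[j]=30 → j++
[i=3,j=6] A done, take B[j]=37 → j++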